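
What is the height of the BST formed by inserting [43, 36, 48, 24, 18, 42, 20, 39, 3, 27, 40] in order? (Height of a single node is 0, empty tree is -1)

Insertion order: [43, 36, 48, 24, 18, 42, 20, 39, 3, 27, 40]
Tree (level-order array): [43, 36, 48, 24, 42, None, None, 18, 27, 39, None, 3, 20, None, None, None, 40]
Compute height bottom-up (empty subtree = -1):
  height(3) = 1 + max(-1, -1) = 0
  height(20) = 1 + max(-1, -1) = 0
  height(18) = 1 + max(0, 0) = 1
  height(27) = 1 + max(-1, -1) = 0
  height(24) = 1 + max(1, 0) = 2
  height(40) = 1 + max(-1, -1) = 0
  height(39) = 1 + max(-1, 0) = 1
  height(42) = 1 + max(1, -1) = 2
  height(36) = 1 + max(2, 2) = 3
  height(48) = 1 + max(-1, -1) = 0
  height(43) = 1 + max(3, 0) = 4
Height = 4


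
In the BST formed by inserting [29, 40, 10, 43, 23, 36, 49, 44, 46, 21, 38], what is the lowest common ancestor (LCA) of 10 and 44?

Tree insertion order: [29, 40, 10, 43, 23, 36, 49, 44, 46, 21, 38]
Tree (level-order array): [29, 10, 40, None, 23, 36, 43, 21, None, None, 38, None, 49, None, None, None, None, 44, None, None, 46]
In a BST, the LCA of p=10, q=44 is the first node v on the
root-to-leaf path with p <= v <= q (go left if both < v, right if both > v).
Walk from root:
  at 29: 10 <= 29 <= 44, this is the LCA
LCA = 29


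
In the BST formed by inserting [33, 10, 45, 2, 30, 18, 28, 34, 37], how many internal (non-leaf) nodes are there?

Tree built from: [33, 10, 45, 2, 30, 18, 28, 34, 37]
Tree (level-order array): [33, 10, 45, 2, 30, 34, None, None, None, 18, None, None, 37, None, 28]
Rule: An internal node has at least one child.
Per-node child counts:
  node 33: 2 child(ren)
  node 10: 2 child(ren)
  node 2: 0 child(ren)
  node 30: 1 child(ren)
  node 18: 1 child(ren)
  node 28: 0 child(ren)
  node 45: 1 child(ren)
  node 34: 1 child(ren)
  node 37: 0 child(ren)
Matching nodes: [33, 10, 30, 18, 45, 34]
Count of internal (non-leaf) nodes: 6


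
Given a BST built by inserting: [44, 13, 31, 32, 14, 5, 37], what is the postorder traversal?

Tree insertion order: [44, 13, 31, 32, 14, 5, 37]
Tree (level-order array): [44, 13, None, 5, 31, None, None, 14, 32, None, None, None, 37]
Postorder traversal: [5, 14, 37, 32, 31, 13, 44]


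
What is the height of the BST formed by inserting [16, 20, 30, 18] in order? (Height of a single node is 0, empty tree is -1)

Insertion order: [16, 20, 30, 18]
Tree (level-order array): [16, None, 20, 18, 30]
Compute height bottom-up (empty subtree = -1):
  height(18) = 1 + max(-1, -1) = 0
  height(30) = 1 + max(-1, -1) = 0
  height(20) = 1 + max(0, 0) = 1
  height(16) = 1 + max(-1, 1) = 2
Height = 2


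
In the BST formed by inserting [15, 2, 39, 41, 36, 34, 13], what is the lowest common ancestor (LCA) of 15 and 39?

Tree insertion order: [15, 2, 39, 41, 36, 34, 13]
Tree (level-order array): [15, 2, 39, None, 13, 36, 41, None, None, 34]
In a BST, the LCA of p=15, q=39 is the first node v on the
root-to-leaf path with p <= v <= q (go left if both < v, right if both > v).
Walk from root:
  at 15: 15 <= 15 <= 39, this is the LCA
LCA = 15


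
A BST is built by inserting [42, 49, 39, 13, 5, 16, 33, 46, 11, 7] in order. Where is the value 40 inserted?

Starting tree (level order): [42, 39, 49, 13, None, 46, None, 5, 16, None, None, None, 11, None, 33, 7]
Insertion path: 42 -> 39
Result: insert 40 as right child of 39
Final tree (level order): [42, 39, 49, 13, 40, 46, None, 5, 16, None, None, None, None, None, 11, None, 33, 7]


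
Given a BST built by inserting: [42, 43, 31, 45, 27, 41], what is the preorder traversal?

Tree insertion order: [42, 43, 31, 45, 27, 41]
Tree (level-order array): [42, 31, 43, 27, 41, None, 45]
Preorder traversal: [42, 31, 27, 41, 43, 45]


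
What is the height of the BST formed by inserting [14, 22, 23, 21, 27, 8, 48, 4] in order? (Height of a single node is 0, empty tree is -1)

Insertion order: [14, 22, 23, 21, 27, 8, 48, 4]
Tree (level-order array): [14, 8, 22, 4, None, 21, 23, None, None, None, None, None, 27, None, 48]
Compute height bottom-up (empty subtree = -1):
  height(4) = 1 + max(-1, -1) = 0
  height(8) = 1 + max(0, -1) = 1
  height(21) = 1 + max(-1, -1) = 0
  height(48) = 1 + max(-1, -1) = 0
  height(27) = 1 + max(-1, 0) = 1
  height(23) = 1 + max(-1, 1) = 2
  height(22) = 1 + max(0, 2) = 3
  height(14) = 1 + max(1, 3) = 4
Height = 4


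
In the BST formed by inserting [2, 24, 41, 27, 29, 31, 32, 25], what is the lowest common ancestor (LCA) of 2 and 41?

Tree insertion order: [2, 24, 41, 27, 29, 31, 32, 25]
Tree (level-order array): [2, None, 24, None, 41, 27, None, 25, 29, None, None, None, 31, None, 32]
In a BST, the LCA of p=2, q=41 is the first node v on the
root-to-leaf path with p <= v <= q (go left if both < v, right if both > v).
Walk from root:
  at 2: 2 <= 2 <= 41, this is the LCA
LCA = 2


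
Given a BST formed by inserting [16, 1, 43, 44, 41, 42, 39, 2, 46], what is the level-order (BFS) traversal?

Tree insertion order: [16, 1, 43, 44, 41, 42, 39, 2, 46]
Tree (level-order array): [16, 1, 43, None, 2, 41, 44, None, None, 39, 42, None, 46]
BFS from the root, enqueuing left then right child of each popped node:
  queue [16] -> pop 16, enqueue [1, 43], visited so far: [16]
  queue [1, 43] -> pop 1, enqueue [2], visited so far: [16, 1]
  queue [43, 2] -> pop 43, enqueue [41, 44], visited so far: [16, 1, 43]
  queue [2, 41, 44] -> pop 2, enqueue [none], visited so far: [16, 1, 43, 2]
  queue [41, 44] -> pop 41, enqueue [39, 42], visited so far: [16, 1, 43, 2, 41]
  queue [44, 39, 42] -> pop 44, enqueue [46], visited so far: [16, 1, 43, 2, 41, 44]
  queue [39, 42, 46] -> pop 39, enqueue [none], visited so far: [16, 1, 43, 2, 41, 44, 39]
  queue [42, 46] -> pop 42, enqueue [none], visited so far: [16, 1, 43, 2, 41, 44, 39, 42]
  queue [46] -> pop 46, enqueue [none], visited so far: [16, 1, 43, 2, 41, 44, 39, 42, 46]
Result: [16, 1, 43, 2, 41, 44, 39, 42, 46]


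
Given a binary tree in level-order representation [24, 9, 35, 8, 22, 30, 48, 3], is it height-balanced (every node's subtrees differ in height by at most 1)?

Tree (level-order array): [24, 9, 35, 8, 22, 30, 48, 3]
Definition: a tree is height-balanced if, at every node, |h(left) - h(right)| <= 1 (empty subtree has height -1).
Bottom-up per-node check:
  node 3: h_left=-1, h_right=-1, diff=0 [OK], height=0
  node 8: h_left=0, h_right=-1, diff=1 [OK], height=1
  node 22: h_left=-1, h_right=-1, diff=0 [OK], height=0
  node 9: h_left=1, h_right=0, diff=1 [OK], height=2
  node 30: h_left=-1, h_right=-1, diff=0 [OK], height=0
  node 48: h_left=-1, h_right=-1, diff=0 [OK], height=0
  node 35: h_left=0, h_right=0, diff=0 [OK], height=1
  node 24: h_left=2, h_right=1, diff=1 [OK], height=3
All nodes satisfy the balance condition.
Result: Balanced


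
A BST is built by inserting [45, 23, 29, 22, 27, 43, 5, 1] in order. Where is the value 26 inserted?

Starting tree (level order): [45, 23, None, 22, 29, 5, None, 27, 43, 1]
Insertion path: 45 -> 23 -> 29 -> 27
Result: insert 26 as left child of 27
Final tree (level order): [45, 23, None, 22, 29, 5, None, 27, 43, 1, None, 26]


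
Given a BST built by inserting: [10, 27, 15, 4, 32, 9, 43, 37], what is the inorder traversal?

Tree insertion order: [10, 27, 15, 4, 32, 9, 43, 37]
Tree (level-order array): [10, 4, 27, None, 9, 15, 32, None, None, None, None, None, 43, 37]
Inorder traversal: [4, 9, 10, 15, 27, 32, 37, 43]


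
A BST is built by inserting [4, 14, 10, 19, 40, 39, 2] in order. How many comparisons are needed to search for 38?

Search path for 38: 4 -> 14 -> 19 -> 40 -> 39
Found: False
Comparisons: 5


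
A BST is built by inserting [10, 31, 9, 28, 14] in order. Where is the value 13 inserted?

Starting tree (level order): [10, 9, 31, None, None, 28, None, 14]
Insertion path: 10 -> 31 -> 28 -> 14
Result: insert 13 as left child of 14
Final tree (level order): [10, 9, 31, None, None, 28, None, 14, None, 13]


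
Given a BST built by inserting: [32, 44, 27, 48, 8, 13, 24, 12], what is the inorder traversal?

Tree insertion order: [32, 44, 27, 48, 8, 13, 24, 12]
Tree (level-order array): [32, 27, 44, 8, None, None, 48, None, 13, None, None, 12, 24]
Inorder traversal: [8, 12, 13, 24, 27, 32, 44, 48]


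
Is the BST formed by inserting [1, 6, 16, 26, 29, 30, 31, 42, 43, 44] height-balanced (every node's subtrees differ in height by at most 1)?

Tree (level-order array): [1, None, 6, None, 16, None, 26, None, 29, None, 30, None, 31, None, 42, None, 43, None, 44]
Definition: a tree is height-balanced if, at every node, |h(left) - h(right)| <= 1 (empty subtree has height -1).
Bottom-up per-node check:
  node 44: h_left=-1, h_right=-1, diff=0 [OK], height=0
  node 43: h_left=-1, h_right=0, diff=1 [OK], height=1
  node 42: h_left=-1, h_right=1, diff=2 [FAIL (|-1-1|=2 > 1)], height=2
  node 31: h_left=-1, h_right=2, diff=3 [FAIL (|-1-2|=3 > 1)], height=3
  node 30: h_left=-1, h_right=3, diff=4 [FAIL (|-1-3|=4 > 1)], height=4
  node 29: h_left=-1, h_right=4, diff=5 [FAIL (|-1-4|=5 > 1)], height=5
  node 26: h_left=-1, h_right=5, diff=6 [FAIL (|-1-5|=6 > 1)], height=6
  node 16: h_left=-1, h_right=6, diff=7 [FAIL (|-1-6|=7 > 1)], height=7
  node 6: h_left=-1, h_right=7, diff=8 [FAIL (|-1-7|=8 > 1)], height=8
  node 1: h_left=-1, h_right=8, diff=9 [FAIL (|-1-8|=9 > 1)], height=9
Node 42 violates the condition: |-1 - 1| = 2 > 1.
Result: Not balanced


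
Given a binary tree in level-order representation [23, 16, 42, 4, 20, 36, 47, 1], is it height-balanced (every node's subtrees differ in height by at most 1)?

Tree (level-order array): [23, 16, 42, 4, 20, 36, 47, 1]
Definition: a tree is height-balanced if, at every node, |h(left) - h(right)| <= 1 (empty subtree has height -1).
Bottom-up per-node check:
  node 1: h_left=-1, h_right=-1, diff=0 [OK], height=0
  node 4: h_left=0, h_right=-1, diff=1 [OK], height=1
  node 20: h_left=-1, h_right=-1, diff=0 [OK], height=0
  node 16: h_left=1, h_right=0, diff=1 [OK], height=2
  node 36: h_left=-1, h_right=-1, diff=0 [OK], height=0
  node 47: h_left=-1, h_right=-1, diff=0 [OK], height=0
  node 42: h_left=0, h_right=0, diff=0 [OK], height=1
  node 23: h_left=2, h_right=1, diff=1 [OK], height=3
All nodes satisfy the balance condition.
Result: Balanced


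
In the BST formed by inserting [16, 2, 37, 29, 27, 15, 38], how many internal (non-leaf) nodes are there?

Tree built from: [16, 2, 37, 29, 27, 15, 38]
Tree (level-order array): [16, 2, 37, None, 15, 29, 38, None, None, 27]
Rule: An internal node has at least one child.
Per-node child counts:
  node 16: 2 child(ren)
  node 2: 1 child(ren)
  node 15: 0 child(ren)
  node 37: 2 child(ren)
  node 29: 1 child(ren)
  node 27: 0 child(ren)
  node 38: 0 child(ren)
Matching nodes: [16, 2, 37, 29]
Count of internal (non-leaf) nodes: 4


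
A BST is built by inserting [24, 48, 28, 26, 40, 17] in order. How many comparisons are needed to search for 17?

Search path for 17: 24 -> 17
Found: True
Comparisons: 2


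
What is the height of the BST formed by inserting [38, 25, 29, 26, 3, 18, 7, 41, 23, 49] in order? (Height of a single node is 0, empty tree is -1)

Insertion order: [38, 25, 29, 26, 3, 18, 7, 41, 23, 49]
Tree (level-order array): [38, 25, 41, 3, 29, None, 49, None, 18, 26, None, None, None, 7, 23]
Compute height bottom-up (empty subtree = -1):
  height(7) = 1 + max(-1, -1) = 0
  height(23) = 1 + max(-1, -1) = 0
  height(18) = 1 + max(0, 0) = 1
  height(3) = 1 + max(-1, 1) = 2
  height(26) = 1 + max(-1, -1) = 0
  height(29) = 1 + max(0, -1) = 1
  height(25) = 1 + max(2, 1) = 3
  height(49) = 1 + max(-1, -1) = 0
  height(41) = 1 + max(-1, 0) = 1
  height(38) = 1 + max(3, 1) = 4
Height = 4


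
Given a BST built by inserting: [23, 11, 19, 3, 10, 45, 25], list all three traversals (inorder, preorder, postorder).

Tree insertion order: [23, 11, 19, 3, 10, 45, 25]
Tree (level-order array): [23, 11, 45, 3, 19, 25, None, None, 10]
Inorder (L, root, R): [3, 10, 11, 19, 23, 25, 45]
Preorder (root, L, R): [23, 11, 3, 10, 19, 45, 25]
Postorder (L, R, root): [10, 3, 19, 11, 25, 45, 23]


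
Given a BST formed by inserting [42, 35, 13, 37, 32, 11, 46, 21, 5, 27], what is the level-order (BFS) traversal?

Tree insertion order: [42, 35, 13, 37, 32, 11, 46, 21, 5, 27]
Tree (level-order array): [42, 35, 46, 13, 37, None, None, 11, 32, None, None, 5, None, 21, None, None, None, None, 27]
BFS from the root, enqueuing left then right child of each popped node:
  queue [42] -> pop 42, enqueue [35, 46], visited so far: [42]
  queue [35, 46] -> pop 35, enqueue [13, 37], visited so far: [42, 35]
  queue [46, 13, 37] -> pop 46, enqueue [none], visited so far: [42, 35, 46]
  queue [13, 37] -> pop 13, enqueue [11, 32], visited so far: [42, 35, 46, 13]
  queue [37, 11, 32] -> pop 37, enqueue [none], visited so far: [42, 35, 46, 13, 37]
  queue [11, 32] -> pop 11, enqueue [5], visited so far: [42, 35, 46, 13, 37, 11]
  queue [32, 5] -> pop 32, enqueue [21], visited so far: [42, 35, 46, 13, 37, 11, 32]
  queue [5, 21] -> pop 5, enqueue [none], visited so far: [42, 35, 46, 13, 37, 11, 32, 5]
  queue [21] -> pop 21, enqueue [27], visited so far: [42, 35, 46, 13, 37, 11, 32, 5, 21]
  queue [27] -> pop 27, enqueue [none], visited so far: [42, 35, 46, 13, 37, 11, 32, 5, 21, 27]
Result: [42, 35, 46, 13, 37, 11, 32, 5, 21, 27]


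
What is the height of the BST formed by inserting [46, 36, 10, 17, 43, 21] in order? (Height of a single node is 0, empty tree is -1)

Insertion order: [46, 36, 10, 17, 43, 21]
Tree (level-order array): [46, 36, None, 10, 43, None, 17, None, None, None, 21]
Compute height bottom-up (empty subtree = -1):
  height(21) = 1 + max(-1, -1) = 0
  height(17) = 1 + max(-1, 0) = 1
  height(10) = 1 + max(-1, 1) = 2
  height(43) = 1 + max(-1, -1) = 0
  height(36) = 1 + max(2, 0) = 3
  height(46) = 1 + max(3, -1) = 4
Height = 4


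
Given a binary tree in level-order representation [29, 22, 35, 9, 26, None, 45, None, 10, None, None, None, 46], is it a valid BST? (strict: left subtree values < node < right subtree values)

Level-order array: [29, 22, 35, 9, 26, None, 45, None, 10, None, None, None, 46]
Validate using subtree bounds (lo, hi): at each node, require lo < value < hi,
then recurse left with hi=value and right with lo=value.
Preorder trace (stopping at first violation):
  at node 29 with bounds (-inf, +inf): OK
  at node 22 with bounds (-inf, 29): OK
  at node 9 with bounds (-inf, 22): OK
  at node 10 with bounds (9, 22): OK
  at node 26 with bounds (22, 29): OK
  at node 35 with bounds (29, +inf): OK
  at node 45 with bounds (35, +inf): OK
  at node 46 with bounds (45, +inf): OK
No violation found at any node.
Result: Valid BST


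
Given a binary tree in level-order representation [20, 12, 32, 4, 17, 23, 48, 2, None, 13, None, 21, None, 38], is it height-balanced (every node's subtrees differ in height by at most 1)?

Tree (level-order array): [20, 12, 32, 4, 17, 23, 48, 2, None, 13, None, 21, None, 38]
Definition: a tree is height-balanced if, at every node, |h(left) - h(right)| <= 1 (empty subtree has height -1).
Bottom-up per-node check:
  node 2: h_left=-1, h_right=-1, diff=0 [OK], height=0
  node 4: h_left=0, h_right=-1, diff=1 [OK], height=1
  node 13: h_left=-1, h_right=-1, diff=0 [OK], height=0
  node 17: h_left=0, h_right=-1, diff=1 [OK], height=1
  node 12: h_left=1, h_right=1, diff=0 [OK], height=2
  node 21: h_left=-1, h_right=-1, diff=0 [OK], height=0
  node 23: h_left=0, h_right=-1, diff=1 [OK], height=1
  node 38: h_left=-1, h_right=-1, diff=0 [OK], height=0
  node 48: h_left=0, h_right=-1, diff=1 [OK], height=1
  node 32: h_left=1, h_right=1, diff=0 [OK], height=2
  node 20: h_left=2, h_right=2, diff=0 [OK], height=3
All nodes satisfy the balance condition.
Result: Balanced


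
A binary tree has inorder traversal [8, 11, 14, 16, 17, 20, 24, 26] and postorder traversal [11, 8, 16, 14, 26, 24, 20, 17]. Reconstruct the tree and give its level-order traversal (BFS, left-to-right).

Inorder:   [8, 11, 14, 16, 17, 20, 24, 26]
Postorder: [11, 8, 16, 14, 26, 24, 20, 17]
Algorithm: postorder visits root last, so walk postorder right-to-left;
each value is the root of the current inorder slice — split it at that
value, recurse on the right subtree first, then the left.
Recursive splits:
  root=17; inorder splits into left=[8, 11, 14, 16], right=[20, 24, 26]
  root=20; inorder splits into left=[], right=[24, 26]
  root=24; inorder splits into left=[], right=[26]
  root=26; inorder splits into left=[], right=[]
  root=14; inorder splits into left=[8, 11], right=[16]
  root=16; inorder splits into left=[], right=[]
  root=8; inorder splits into left=[], right=[11]
  root=11; inorder splits into left=[], right=[]
Reconstructed level-order: [17, 14, 20, 8, 16, 24, 11, 26]


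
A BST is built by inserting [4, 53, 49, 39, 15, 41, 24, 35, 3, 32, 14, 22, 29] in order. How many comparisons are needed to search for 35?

Search path for 35: 4 -> 53 -> 49 -> 39 -> 15 -> 24 -> 35
Found: True
Comparisons: 7


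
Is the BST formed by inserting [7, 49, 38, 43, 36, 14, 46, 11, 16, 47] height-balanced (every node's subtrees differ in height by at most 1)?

Tree (level-order array): [7, None, 49, 38, None, 36, 43, 14, None, None, 46, 11, 16, None, 47]
Definition: a tree is height-balanced if, at every node, |h(left) - h(right)| <= 1 (empty subtree has height -1).
Bottom-up per-node check:
  node 11: h_left=-1, h_right=-1, diff=0 [OK], height=0
  node 16: h_left=-1, h_right=-1, diff=0 [OK], height=0
  node 14: h_left=0, h_right=0, diff=0 [OK], height=1
  node 36: h_left=1, h_right=-1, diff=2 [FAIL (|1--1|=2 > 1)], height=2
  node 47: h_left=-1, h_right=-1, diff=0 [OK], height=0
  node 46: h_left=-1, h_right=0, diff=1 [OK], height=1
  node 43: h_left=-1, h_right=1, diff=2 [FAIL (|-1-1|=2 > 1)], height=2
  node 38: h_left=2, h_right=2, diff=0 [OK], height=3
  node 49: h_left=3, h_right=-1, diff=4 [FAIL (|3--1|=4 > 1)], height=4
  node 7: h_left=-1, h_right=4, diff=5 [FAIL (|-1-4|=5 > 1)], height=5
Node 36 violates the condition: |1 - -1| = 2 > 1.
Result: Not balanced


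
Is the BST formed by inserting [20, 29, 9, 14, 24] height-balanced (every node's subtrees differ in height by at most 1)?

Tree (level-order array): [20, 9, 29, None, 14, 24]
Definition: a tree is height-balanced if, at every node, |h(left) - h(right)| <= 1 (empty subtree has height -1).
Bottom-up per-node check:
  node 14: h_left=-1, h_right=-1, diff=0 [OK], height=0
  node 9: h_left=-1, h_right=0, diff=1 [OK], height=1
  node 24: h_left=-1, h_right=-1, diff=0 [OK], height=0
  node 29: h_left=0, h_right=-1, diff=1 [OK], height=1
  node 20: h_left=1, h_right=1, diff=0 [OK], height=2
All nodes satisfy the balance condition.
Result: Balanced


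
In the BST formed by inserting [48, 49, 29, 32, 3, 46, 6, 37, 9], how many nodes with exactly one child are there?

Tree built from: [48, 49, 29, 32, 3, 46, 6, 37, 9]
Tree (level-order array): [48, 29, 49, 3, 32, None, None, None, 6, None, 46, None, 9, 37]
Rule: These are nodes with exactly 1 non-null child.
Per-node child counts:
  node 48: 2 child(ren)
  node 29: 2 child(ren)
  node 3: 1 child(ren)
  node 6: 1 child(ren)
  node 9: 0 child(ren)
  node 32: 1 child(ren)
  node 46: 1 child(ren)
  node 37: 0 child(ren)
  node 49: 0 child(ren)
Matching nodes: [3, 6, 32, 46]
Count of nodes with exactly one child: 4


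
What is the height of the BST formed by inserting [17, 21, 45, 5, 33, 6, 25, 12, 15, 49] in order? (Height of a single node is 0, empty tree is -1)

Insertion order: [17, 21, 45, 5, 33, 6, 25, 12, 15, 49]
Tree (level-order array): [17, 5, 21, None, 6, None, 45, None, 12, 33, 49, None, 15, 25]
Compute height bottom-up (empty subtree = -1):
  height(15) = 1 + max(-1, -1) = 0
  height(12) = 1 + max(-1, 0) = 1
  height(6) = 1 + max(-1, 1) = 2
  height(5) = 1 + max(-1, 2) = 3
  height(25) = 1 + max(-1, -1) = 0
  height(33) = 1 + max(0, -1) = 1
  height(49) = 1 + max(-1, -1) = 0
  height(45) = 1 + max(1, 0) = 2
  height(21) = 1 + max(-1, 2) = 3
  height(17) = 1 + max(3, 3) = 4
Height = 4


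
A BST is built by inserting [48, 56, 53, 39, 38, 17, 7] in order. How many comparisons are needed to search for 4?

Search path for 4: 48 -> 39 -> 38 -> 17 -> 7
Found: False
Comparisons: 5


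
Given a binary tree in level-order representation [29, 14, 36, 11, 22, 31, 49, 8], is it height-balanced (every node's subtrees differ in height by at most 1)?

Tree (level-order array): [29, 14, 36, 11, 22, 31, 49, 8]
Definition: a tree is height-balanced if, at every node, |h(left) - h(right)| <= 1 (empty subtree has height -1).
Bottom-up per-node check:
  node 8: h_left=-1, h_right=-1, diff=0 [OK], height=0
  node 11: h_left=0, h_right=-1, diff=1 [OK], height=1
  node 22: h_left=-1, h_right=-1, diff=0 [OK], height=0
  node 14: h_left=1, h_right=0, diff=1 [OK], height=2
  node 31: h_left=-1, h_right=-1, diff=0 [OK], height=0
  node 49: h_left=-1, h_right=-1, diff=0 [OK], height=0
  node 36: h_left=0, h_right=0, diff=0 [OK], height=1
  node 29: h_left=2, h_right=1, diff=1 [OK], height=3
All nodes satisfy the balance condition.
Result: Balanced


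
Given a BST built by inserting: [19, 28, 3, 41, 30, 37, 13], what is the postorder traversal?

Tree insertion order: [19, 28, 3, 41, 30, 37, 13]
Tree (level-order array): [19, 3, 28, None, 13, None, 41, None, None, 30, None, None, 37]
Postorder traversal: [13, 3, 37, 30, 41, 28, 19]


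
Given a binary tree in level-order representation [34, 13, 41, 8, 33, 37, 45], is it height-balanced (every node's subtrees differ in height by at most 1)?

Tree (level-order array): [34, 13, 41, 8, 33, 37, 45]
Definition: a tree is height-balanced if, at every node, |h(left) - h(right)| <= 1 (empty subtree has height -1).
Bottom-up per-node check:
  node 8: h_left=-1, h_right=-1, diff=0 [OK], height=0
  node 33: h_left=-1, h_right=-1, diff=0 [OK], height=0
  node 13: h_left=0, h_right=0, diff=0 [OK], height=1
  node 37: h_left=-1, h_right=-1, diff=0 [OK], height=0
  node 45: h_left=-1, h_right=-1, diff=0 [OK], height=0
  node 41: h_left=0, h_right=0, diff=0 [OK], height=1
  node 34: h_left=1, h_right=1, diff=0 [OK], height=2
All nodes satisfy the balance condition.
Result: Balanced


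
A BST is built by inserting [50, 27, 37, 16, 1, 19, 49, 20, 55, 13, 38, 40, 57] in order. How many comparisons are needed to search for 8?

Search path for 8: 50 -> 27 -> 16 -> 1 -> 13
Found: False
Comparisons: 5


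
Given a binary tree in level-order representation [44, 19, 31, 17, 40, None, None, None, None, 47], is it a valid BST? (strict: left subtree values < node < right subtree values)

Level-order array: [44, 19, 31, 17, 40, None, None, None, None, 47]
Validate using subtree bounds (lo, hi): at each node, require lo < value < hi,
then recurse left with hi=value and right with lo=value.
Preorder trace (stopping at first violation):
  at node 44 with bounds (-inf, +inf): OK
  at node 19 with bounds (-inf, 44): OK
  at node 17 with bounds (-inf, 19): OK
  at node 40 with bounds (19, 44): OK
  at node 47 with bounds (19, 40): VIOLATION
Node 47 violates its bound: not (19 < 47 < 40).
Result: Not a valid BST


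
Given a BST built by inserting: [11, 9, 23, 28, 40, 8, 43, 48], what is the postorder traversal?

Tree insertion order: [11, 9, 23, 28, 40, 8, 43, 48]
Tree (level-order array): [11, 9, 23, 8, None, None, 28, None, None, None, 40, None, 43, None, 48]
Postorder traversal: [8, 9, 48, 43, 40, 28, 23, 11]


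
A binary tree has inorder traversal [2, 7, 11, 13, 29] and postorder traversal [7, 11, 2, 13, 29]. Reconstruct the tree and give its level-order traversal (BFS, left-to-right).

Inorder:   [2, 7, 11, 13, 29]
Postorder: [7, 11, 2, 13, 29]
Algorithm: postorder visits root last, so walk postorder right-to-left;
each value is the root of the current inorder slice — split it at that
value, recurse on the right subtree first, then the left.
Recursive splits:
  root=29; inorder splits into left=[2, 7, 11, 13], right=[]
  root=13; inorder splits into left=[2, 7, 11], right=[]
  root=2; inorder splits into left=[], right=[7, 11]
  root=11; inorder splits into left=[7], right=[]
  root=7; inorder splits into left=[], right=[]
Reconstructed level-order: [29, 13, 2, 11, 7]


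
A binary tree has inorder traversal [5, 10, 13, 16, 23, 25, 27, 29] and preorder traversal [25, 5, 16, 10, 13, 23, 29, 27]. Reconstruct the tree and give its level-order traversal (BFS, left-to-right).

Inorder:  [5, 10, 13, 16, 23, 25, 27, 29]
Preorder: [25, 5, 16, 10, 13, 23, 29, 27]
Algorithm: preorder visits root first, so consume preorder in order;
for each root, split the current inorder slice at that value into
left-subtree inorder and right-subtree inorder, then recurse.
Recursive splits:
  root=25; inorder splits into left=[5, 10, 13, 16, 23], right=[27, 29]
  root=5; inorder splits into left=[], right=[10, 13, 16, 23]
  root=16; inorder splits into left=[10, 13], right=[23]
  root=10; inorder splits into left=[], right=[13]
  root=13; inorder splits into left=[], right=[]
  root=23; inorder splits into left=[], right=[]
  root=29; inorder splits into left=[27], right=[]
  root=27; inorder splits into left=[], right=[]
Reconstructed level-order: [25, 5, 29, 16, 27, 10, 23, 13]


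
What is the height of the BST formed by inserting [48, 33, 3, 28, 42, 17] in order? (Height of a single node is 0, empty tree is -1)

Insertion order: [48, 33, 3, 28, 42, 17]
Tree (level-order array): [48, 33, None, 3, 42, None, 28, None, None, 17]
Compute height bottom-up (empty subtree = -1):
  height(17) = 1 + max(-1, -1) = 0
  height(28) = 1 + max(0, -1) = 1
  height(3) = 1 + max(-1, 1) = 2
  height(42) = 1 + max(-1, -1) = 0
  height(33) = 1 + max(2, 0) = 3
  height(48) = 1 + max(3, -1) = 4
Height = 4


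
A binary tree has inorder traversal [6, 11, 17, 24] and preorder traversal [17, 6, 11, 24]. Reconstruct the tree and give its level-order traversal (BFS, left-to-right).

Inorder:  [6, 11, 17, 24]
Preorder: [17, 6, 11, 24]
Algorithm: preorder visits root first, so consume preorder in order;
for each root, split the current inorder slice at that value into
left-subtree inorder and right-subtree inorder, then recurse.
Recursive splits:
  root=17; inorder splits into left=[6, 11], right=[24]
  root=6; inorder splits into left=[], right=[11]
  root=11; inorder splits into left=[], right=[]
  root=24; inorder splits into left=[], right=[]
Reconstructed level-order: [17, 6, 24, 11]


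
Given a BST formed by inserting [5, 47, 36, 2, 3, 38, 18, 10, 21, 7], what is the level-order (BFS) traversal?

Tree insertion order: [5, 47, 36, 2, 3, 38, 18, 10, 21, 7]
Tree (level-order array): [5, 2, 47, None, 3, 36, None, None, None, 18, 38, 10, 21, None, None, 7]
BFS from the root, enqueuing left then right child of each popped node:
  queue [5] -> pop 5, enqueue [2, 47], visited so far: [5]
  queue [2, 47] -> pop 2, enqueue [3], visited so far: [5, 2]
  queue [47, 3] -> pop 47, enqueue [36], visited so far: [5, 2, 47]
  queue [3, 36] -> pop 3, enqueue [none], visited so far: [5, 2, 47, 3]
  queue [36] -> pop 36, enqueue [18, 38], visited so far: [5, 2, 47, 3, 36]
  queue [18, 38] -> pop 18, enqueue [10, 21], visited so far: [5, 2, 47, 3, 36, 18]
  queue [38, 10, 21] -> pop 38, enqueue [none], visited so far: [5, 2, 47, 3, 36, 18, 38]
  queue [10, 21] -> pop 10, enqueue [7], visited so far: [5, 2, 47, 3, 36, 18, 38, 10]
  queue [21, 7] -> pop 21, enqueue [none], visited so far: [5, 2, 47, 3, 36, 18, 38, 10, 21]
  queue [7] -> pop 7, enqueue [none], visited so far: [5, 2, 47, 3, 36, 18, 38, 10, 21, 7]
Result: [5, 2, 47, 3, 36, 18, 38, 10, 21, 7]


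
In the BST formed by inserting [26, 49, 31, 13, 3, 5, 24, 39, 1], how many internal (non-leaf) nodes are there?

Tree built from: [26, 49, 31, 13, 3, 5, 24, 39, 1]
Tree (level-order array): [26, 13, 49, 3, 24, 31, None, 1, 5, None, None, None, 39]
Rule: An internal node has at least one child.
Per-node child counts:
  node 26: 2 child(ren)
  node 13: 2 child(ren)
  node 3: 2 child(ren)
  node 1: 0 child(ren)
  node 5: 0 child(ren)
  node 24: 0 child(ren)
  node 49: 1 child(ren)
  node 31: 1 child(ren)
  node 39: 0 child(ren)
Matching nodes: [26, 13, 3, 49, 31]
Count of internal (non-leaf) nodes: 5


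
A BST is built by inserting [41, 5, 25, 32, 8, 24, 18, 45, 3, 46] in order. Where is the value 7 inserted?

Starting tree (level order): [41, 5, 45, 3, 25, None, 46, None, None, 8, 32, None, None, None, 24, None, None, 18]
Insertion path: 41 -> 5 -> 25 -> 8
Result: insert 7 as left child of 8
Final tree (level order): [41, 5, 45, 3, 25, None, 46, None, None, 8, 32, None, None, 7, 24, None, None, None, None, 18]


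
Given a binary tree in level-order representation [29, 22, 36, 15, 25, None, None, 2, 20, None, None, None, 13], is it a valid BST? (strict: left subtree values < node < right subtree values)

Level-order array: [29, 22, 36, 15, 25, None, None, 2, 20, None, None, None, 13]
Validate using subtree bounds (lo, hi): at each node, require lo < value < hi,
then recurse left with hi=value and right with lo=value.
Preorder trace (stopping at first violation):
  at node 29 with bounds (-inf, +inf): OK
  at node 22 with bounds (-inf, 29): OK
  at node 15 with bounds (-inf, 22): OK
  at node 2 with bounds (-inf, 15): OK
  at node 13 with bounds (2, 15): OK
  at node 20 with bounds (15, 22): OK
  at node 25 with bounds (22, 29): OK
  at node 36 with bounds (29, +inf): OK
No violation found at any node.
Result: Valid BST


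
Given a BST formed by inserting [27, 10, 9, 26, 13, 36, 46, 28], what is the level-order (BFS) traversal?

Tree insertion order: [27, 10, 9, 26, 13, 36, 46, 28]
Tree (level-order array): [27, 10, 36, 9, 26, 28, 46, None, None, 13]
BFS from the root, enqueuing left then right child of each popped node:
  queue [27] -> pop 27, enqueue [10, 36], visited so far: [27]
  queue [10, 36] -> pop 10, enqueue [9, 26], visited so far: [27, 10]
  queue [36, 9, 26] -> pop 36, enqueue [28, 46], visited so far: [27, 10, 36]
  queue [9, 26, 28, 46] -> pop 9, enqueue [none], visited so far: [27, 10, 36, 9]
  queue [26, 28, 46] -> pop 26, enqueue [13], visited so far: [27, 10, 36, 9, 26]
  queue [28, 46, 13] -> pop 28, enqueue [none], visited so far: [27, 10, 36, 9, 26, 28]
  queue [46, 13] -> pop 46, enqueue [none], visited so far: [27, 10, 36, 9, 26, 28, 46]
  queue [13] -> pop 13, enqueue [none], visited so far: [27, 10, 36, 9, 26, 28, 46, 13]
Result: [27, 10, 36, 9, 26, 28, 46, 13]


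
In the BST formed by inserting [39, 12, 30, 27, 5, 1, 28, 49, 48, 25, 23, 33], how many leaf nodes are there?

Tree built from: [39, 12, 30, 27, 5, 1, 28, 49, 48, 25, 23, 33]
Tree (level-order array): [39, 12, 49, 5, 30, 48, None, 1, None, 27, 33, None, None, None, None, 25, 28, None, None, 23]
Rule: A leaf has 0 children.
Per-node child counts:
  node 39: 2 child(ren)
  node 12: 2 child(ren)
  node 5: 1 child(ren)
  node 1: 0 child(ren)
  node 30: 2 child(ren)
  node 27: 2 child(ren)
  node 25: 1 child(ren)
  node 23: 0 child(ren)
  node 28: 0 child(ren)
  node 33: 0 child(ren)
  node 49: 1 child(ren)
  node 48: 0 child(ren)
Matching nodes: [1, 23, 28, 33, 48]
Count of leaf nodes: 5


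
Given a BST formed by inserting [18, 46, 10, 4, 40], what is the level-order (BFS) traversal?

Tree insertion order: [18, 46, 10, 4, 40]
Tree (level-order array): [18, 10, 46, 4, None, 40]
BFS from the root, enqueuing left then right child of each popped node:
  queue [18] -> pop 18, enqueue [10, 46], visited so far: [18]
  queue [10, 46] -> pop 10, enqueue [4], visited so far: [18, 10]
  queue [46, 4] -> pop 46, enqueue [40], visited so far: [18, 10, 46]
  queue [4, 40] -> pop 4, enqueue [none], visited so far: [18, 10, 46, 4]
  queue [40] -> pop 40, enqueue [none], visited so far: [18, 10, 46, 4, 40]
Result: [18, 10, 46, 4, 40]


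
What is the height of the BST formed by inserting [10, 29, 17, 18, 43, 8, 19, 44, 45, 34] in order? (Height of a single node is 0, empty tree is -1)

Insertion order: [10, 29, 17, 18, 43, 8, 19, 44, 45, 34]
Tree (level-order array): [10, 8, 29, None, None, 17, 43, None, 18, 34, 44, None, 19, None, None, None, 45]
Compute height bottom-up (empty subtree = -1):
  height(8) = 1 + max(-1, -1) = 0
  height(19) = 1 + max(-1, -1) = 0
  height(18) = 1 + max(-1, 0) = 1
  height(17) = 1 + max(-1, 1) = 2
  height(34) = 1 + max(-1, -1) = 0
  height(45) = 1 + max(-1, -1) = 0
  height(44) = 1 + max(-1, 0) = 1
  height(43) = 1 + max(0, 1) = 2
  height(29) = 1 + max(2, 2) = 3
  height(10) = 1 + max(0, 3) = 4
Height = 4


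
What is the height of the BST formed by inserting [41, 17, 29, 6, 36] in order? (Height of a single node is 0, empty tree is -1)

Insertion order: [41, 17, 29, 6, 36]
Tree (level-order array): [41, 17, None, 6, 29, None, None, None, 36]
Compute height bottom-up (empty subtree = -1):
  height(6) = 1 + max(-1, -1) = 0
  height(36) = 1 + max(-1, -1) = 0
  height(29) = 1 + max(-1, 0) = 1
  height(17) = 1 + max(0, 1) = 2
  height(41) = 1 + max(2, -1) = 3
Height = 3


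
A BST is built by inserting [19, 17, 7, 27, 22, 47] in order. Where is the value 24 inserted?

Starting tree (level order): [19, 17, 27, 7, None, 22, 47]
Insertion path: 19 -> 27 -> 22
Result: insert 24 as right child of 22
Final tree (level order): [19, 17, 27, 7, None, 22, 47, None, None, None, 24]


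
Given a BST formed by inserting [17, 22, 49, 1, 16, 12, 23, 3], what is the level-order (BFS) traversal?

Tree insertion order: [17, 22, 49, 1, 16, 12, 23, 3]
Tree (level-order array): [17, 1, 22, None, 16, None, 49, 12, None, 23, None, 3]
BFS from the root, enqueuing left then right child of each popped node:
  queue [17] -> pop 17, enqueue [1, 22], visited so far: [17]
  queue [1, 22] -> pop 1, enqueue [16], visited so far: [17, 1]
  queue [22, 16] -> pop 22, enqueue [49], visited so far: [17, 1, 22]
  queue [16, 49] -> pop 16, enqueue [12], visited so far: [17, 1, 22, 16]
  queue [49, 12] -> pop 49, enqueue [23], visited so far: [17, 1, 22, 16, 49]
  queue [12, 23] -> pop 12, enqueue [3], visited so far: [17, 1, 22, 16, 49, 12]
  queue [23, 3] -> pop 23, enqueue [none], visited so far: [17, 1, 22, 16, 49, 12, 23]
  queue [3] -> pop 3, enqueue [none], visited so far: [17, 1, 22, 16, 49, 12, 23, 3]
Result: [17, 1, 22, 16, 49, 12, 23, 3]


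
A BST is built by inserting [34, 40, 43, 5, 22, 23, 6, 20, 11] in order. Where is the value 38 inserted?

Starting tree (level order): [34, 5, 40, None, 22, None, 43, 6, 23, None, None, None, 20, None, None, 11]
Insertion path: 34 -> 40
Result: insert 38 as left child of 40
Final tree (level order): [34, 5, 40, None, 22, 38, 43, 6, 23, None, None, None, None, None, 20, None, None, 11]


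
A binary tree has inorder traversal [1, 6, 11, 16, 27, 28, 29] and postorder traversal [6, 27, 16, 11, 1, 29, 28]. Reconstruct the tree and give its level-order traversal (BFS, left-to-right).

Inorder:   [1, 6, 11, 16, 27, 28, 29]
Postorder: [6, 27, 16, 11, 1, 29, 28]
Algorithm: postorder visits root last, so walk postorder right-to-left;
each value is the root of the current inorder slice — split it at that
value, recurse on the right subtree first, then the left.
Recursive splits:
  root=28; inorder splits into left=[1, 6, 11, 16, 27], right=[29]
  root=29; inorder splits into left=[], right=[]
  root=1; inorder splits into left=[], right=[6, 11, 16, 27]
  root=11; inorder splits into left=[6], right=[16, 27]
  root=16; inorder splits into left=[], right=[27]
  root=27; inorder splits into left=[], right=[]
  root=6; inorder splits into left=[], right=[]
Reconstructed level-order: [28, 1, 29, 11, 6, 16, 27]


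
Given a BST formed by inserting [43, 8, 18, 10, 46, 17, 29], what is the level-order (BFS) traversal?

Tree insertion order: [43, 8, 18, 10, 46, 17, 29]
Tree (level-order array): [43, 8, 46, None, 18, None, None, 10, 29, None, 17]
BFS from the root, enqueuing left then right child of each popped node:
  queue [43] -> pop 43, enqueue [8, 46], visited so far: [43]
  queue [8, 46] -> pop 8, enqueue [18], visited so far: [43, 8]
  queue [46, 18] -> pop 46, enqueue [none], visited so far: [43, 8, 46]
  queue [18] -> pop 18, enqueue [10, 29], visited so far: [43, 8, 46, 18]
  queue [10, 29] -> pop 10, enqueue [17], visited so far: [43, 8, 46, 18, 10]
  queue [29, 17] -> pop 29, enqueue [none], visited so far: [43, 8, 46, 18, 10, 29]
  queue [17] -> pop 17, enqueue [none], visited so far: [43, 8, 46, 18, 10, 29, 17]
Result: [43, 8, 46, 18, 10, 29, 17]


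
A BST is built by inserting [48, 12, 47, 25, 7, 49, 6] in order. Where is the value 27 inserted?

Starting tree (level order): [48, 12, 49, 7, 47, None, None, 6, None, 25]
Insertion path: 48 -> 12 -> 47 -> 25
Result: insert 27 as right child of 25
Final tree (level order): [48, 12, 49, 7, 47, None, None, 6, None, 25, None, None, None, None, 27]


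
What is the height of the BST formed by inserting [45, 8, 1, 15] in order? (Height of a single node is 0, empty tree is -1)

Insertion order: [45, 8, 1, 15]
Tree (level-order array): [45, 8, None, 1, 15]
Compute height bottom-up (empty subtree = -1):
  height(1) = 1 + max(-1, -1) = 0
  height(15) = 1 + max(-1, -1) = 0
  height(8) = 1 + max(0, 0) = 1
  height(45) = 1 + max(1, -1) = 2
Height = 2


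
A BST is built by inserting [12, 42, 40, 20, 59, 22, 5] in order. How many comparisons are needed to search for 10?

Search path for 10: 12 -> 5
Found: False
Comparisons: 2


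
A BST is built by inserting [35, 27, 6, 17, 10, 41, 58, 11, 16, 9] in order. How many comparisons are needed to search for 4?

Search path for 4: 35 -> 27 -> 6
Found: False
Comparisons: 3


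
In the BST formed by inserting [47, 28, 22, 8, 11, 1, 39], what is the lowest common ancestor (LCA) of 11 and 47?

Tree insertion order: [47, 28, 22, 8, 11, 1, 39]
Tree (level-order array): [47, 28, None, 22, 39, 8, None, None, None, 1, 11]
In a BST, the LCA of p=11, q=47 is the first node v on the
root-to-leaf path with p <= v <= q (go left if both < v, right if both > v).
Walk from root:
  at 47: 11 <= 47 <= 47, this is the LCA
LCA = 47


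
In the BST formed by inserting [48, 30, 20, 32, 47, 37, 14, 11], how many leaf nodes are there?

Tree built from: [48, 30, 20, 32, 47, 37, 14, 11]
Tree (level-order array): [48, 30, None, 20, 32, 14, None, None, 47, 11, None, 37]
Rule: A leaf has 0 children.
Per-node child counts:
  node 48: 1 child(ren)
  node 30: 2 child(ren)
  node 20: 1 child(ren)
  node 14: 1 child(ren)
  node 11: 0 child(ren)
  node 32: 1 child(ren)
  node 47: 1 child(ren)
  node 37: 0 child(ren)
Matching nodes: [11, 37]
Count of leaf nodes: 2


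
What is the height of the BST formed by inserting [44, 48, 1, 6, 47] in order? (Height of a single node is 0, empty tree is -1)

Insertion order: [44, 48, 1, 6, 47]
Tree (level-order array): [44, 1, 48, None, 6, 47]
Compute height bottom-up (empty subtree = -1):
  height(6) = 1 + max(-1, -1) = 0
  height(1) = 1 + max(-1, 0) = 1
  height(47) = 1 + max(-1, -1) = 0
  height(48) = 1 + max(0, -1) = 1
  height(44) = 1 + max(1, 1) = 2
Height = 2


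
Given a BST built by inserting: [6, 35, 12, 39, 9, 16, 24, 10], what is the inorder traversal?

Tree insertion order: [6, 35, 12, 39, 9, 16, 24, 10]
Tree (level-order array): [6, None, 35, 12, 39, 9, 16, None, None, None, 10, None, 24]
Inorder traversal: [6, 9, 10, 12, 16, 24, 35, 39]


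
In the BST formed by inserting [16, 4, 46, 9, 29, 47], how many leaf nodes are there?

Tree built from: [16, 4, 46, 9, 29, 47]
Tree (level-order array): [16, 4, 46, None, 9, 29, 47]
Rule: A leaf has 0 children.
Per-node child counts:
  node 16: 2 child(ren)
  node 4: 1 child(ren)
  node 9: 0 child(ren)
  node 46: 2 child(ren)
  node 29: 0 child(ren)
  node 47: 0 child(ren)
Matching nodes: [9, 29, 47]
Count of leaf nodes: 3


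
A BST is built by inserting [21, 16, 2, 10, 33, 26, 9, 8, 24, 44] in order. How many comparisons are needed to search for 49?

Search path for 49: 21 -> 33 -> 44
Found: False
Comparisons: 3


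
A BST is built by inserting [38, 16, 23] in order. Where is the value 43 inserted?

Starting tree (level order): [38, 16, None, None, 23]
Insertion path: 38
Result: insert 43 as right child of 38
Final tree (level order): [38, 16, 43, None, 23]


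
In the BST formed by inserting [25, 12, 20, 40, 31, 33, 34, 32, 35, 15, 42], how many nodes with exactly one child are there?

Tree built from: [25, 12, 20, 40, 31, 33, 34, 32, 35, 15, 42]
Tree (level-order array): [25, 12, 40, None, 20, 31, 42, 15, None, None, 33, None, None, None, None, 32, 34, None, None, None, 35]
Rule: These are nodes with exactly 1 non-null child.
Per-node child counts:
  node 25: 2 child(ren)
  node 12: 1 child(ren)
  node 20: 1 child(ren)
  node 15: 0 child(ren)
  node 40: 2 child(ren)
  node 31: 1 child(ren)
  node 33: 2 child(ren)
  node 32: 0 child(ren)
  node 34: 1 child(ren)
  node 35: 0 child(ren)
  node 42: 0 child(ren)
Matching nodes: [12, 20, 31, 34]
Count of nodes with exactly one child: 4
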